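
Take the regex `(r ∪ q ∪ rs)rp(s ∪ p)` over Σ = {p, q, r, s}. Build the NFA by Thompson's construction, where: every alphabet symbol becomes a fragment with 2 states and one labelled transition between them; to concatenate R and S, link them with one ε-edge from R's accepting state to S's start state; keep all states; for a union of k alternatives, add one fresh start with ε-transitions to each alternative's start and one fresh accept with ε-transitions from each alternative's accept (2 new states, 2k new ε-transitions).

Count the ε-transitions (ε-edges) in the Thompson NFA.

14

Building bottom-up:
Each of the 8 symbol leaves contributes 0 ε-transitions.
  rs = 1 ε-transition
  r ∪ q ∪ rs = 7 ε-transitions
  s ∪ p = 4 ε-transitions
  (r ∪ q ∪ rs)rp(s ∪ p) = 14 ε-transitions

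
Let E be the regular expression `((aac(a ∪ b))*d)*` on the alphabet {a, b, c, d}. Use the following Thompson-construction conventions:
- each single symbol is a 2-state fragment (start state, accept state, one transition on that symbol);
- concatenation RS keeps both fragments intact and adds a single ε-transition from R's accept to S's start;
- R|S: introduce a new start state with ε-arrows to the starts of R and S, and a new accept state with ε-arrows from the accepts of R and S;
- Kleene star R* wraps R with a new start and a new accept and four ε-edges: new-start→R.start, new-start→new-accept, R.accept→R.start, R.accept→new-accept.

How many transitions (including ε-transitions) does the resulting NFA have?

Per subexpression:
Each of the 6 symbol leaves contributes 1 transition (1 symbol, 0 ε).
  a ∪ b : 6 transitions (2 symbol, 4 ε)
  aac(a ∪ b) : 12 transitions (5 symbol, 7 ε)
  (aac(a ∪ b))* : 16 transitions (5 symbol, 11 ε)
  (aac(a ∪ b))*d : 18 transitions (6 symbol, 12 ε)
  ((aac(a ∪ b))*d)* : 22 transitions (6 symbol, 16 ε)

22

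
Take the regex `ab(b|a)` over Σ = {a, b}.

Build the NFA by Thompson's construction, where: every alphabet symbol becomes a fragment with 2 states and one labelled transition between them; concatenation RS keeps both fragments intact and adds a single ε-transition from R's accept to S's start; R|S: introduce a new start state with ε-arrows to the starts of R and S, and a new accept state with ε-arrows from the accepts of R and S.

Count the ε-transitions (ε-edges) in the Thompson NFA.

6

Bottom-up over the parse tree:
Each of the 4 symbol leaves contributes 0 ε-transitions.
  b|a — 4 ε-transitions
  ab(b|a) — 6 ε-transitions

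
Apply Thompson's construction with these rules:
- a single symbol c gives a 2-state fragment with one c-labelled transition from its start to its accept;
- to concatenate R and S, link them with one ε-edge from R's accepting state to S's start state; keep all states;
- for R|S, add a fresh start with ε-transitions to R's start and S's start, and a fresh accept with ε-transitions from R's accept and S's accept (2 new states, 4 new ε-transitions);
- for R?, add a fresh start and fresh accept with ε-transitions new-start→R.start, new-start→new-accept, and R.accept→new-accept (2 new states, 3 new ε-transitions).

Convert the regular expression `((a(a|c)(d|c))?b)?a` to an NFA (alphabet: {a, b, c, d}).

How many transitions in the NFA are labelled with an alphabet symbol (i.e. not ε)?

Per subexpression:
Each of the 7 symbol leaves contributes exactly 1 symbol transition.
  a|c → 2 symbol transitions
  d|c → 2 symbol transitions
  a(a|c)(d|c) → 5 symbol transitions
  (a(a|c)(d|c))? → 5 symbol transitions
  (a(a|c)(d|c))?b → 6 symbol transitions
  ((a(a|c)(d|c))?b)? → 6 symbol transitions
  ((a(a|c)(d|c))?b)?a → 7 symbol transitions

7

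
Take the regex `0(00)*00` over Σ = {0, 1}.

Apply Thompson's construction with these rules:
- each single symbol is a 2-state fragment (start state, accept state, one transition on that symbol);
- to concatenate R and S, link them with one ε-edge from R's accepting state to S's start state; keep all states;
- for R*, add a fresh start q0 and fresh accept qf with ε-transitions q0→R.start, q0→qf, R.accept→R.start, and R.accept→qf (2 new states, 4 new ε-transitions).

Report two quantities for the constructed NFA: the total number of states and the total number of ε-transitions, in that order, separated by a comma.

By structural recursion:
Each of the 5 symbol leaves contributes 2 states and 0 ε-transitions.
  00 = 4 states, 1 ε-transition
  (00)* = 6 states, 5 ε-transitions
  0(00)*00 = 12 states, 8 ε-transitions

12, 8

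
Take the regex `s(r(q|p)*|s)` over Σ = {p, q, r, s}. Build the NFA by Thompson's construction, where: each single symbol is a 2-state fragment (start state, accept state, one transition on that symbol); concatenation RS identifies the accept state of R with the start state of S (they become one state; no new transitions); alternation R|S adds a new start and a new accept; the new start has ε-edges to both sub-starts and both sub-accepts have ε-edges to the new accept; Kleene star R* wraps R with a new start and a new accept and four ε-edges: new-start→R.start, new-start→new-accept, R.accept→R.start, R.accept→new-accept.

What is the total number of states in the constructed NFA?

Recursing over subexpressions:
Each of the 5 symbol leaves contributes a 2-state fragment.
  q|p → 6 states
  (q|p)* → 8 states
  r(q|p)* → 9 states
  r(q|p)*|s → 13 states
  s(r(q|p)*|s) → 14 states

14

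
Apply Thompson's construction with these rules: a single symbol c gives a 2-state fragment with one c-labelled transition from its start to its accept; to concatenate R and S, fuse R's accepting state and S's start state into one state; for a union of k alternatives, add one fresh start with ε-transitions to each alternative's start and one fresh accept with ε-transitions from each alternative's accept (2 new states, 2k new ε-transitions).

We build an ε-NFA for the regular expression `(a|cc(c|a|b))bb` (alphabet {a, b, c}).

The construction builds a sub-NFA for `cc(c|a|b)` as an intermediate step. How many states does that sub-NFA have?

10

Fragment for `cc(c|a|b)`:
Each of the 5 symbol leaves contributes a 2-state fragment.
  c|a|b : 8 states
  cc(c|a|b) : 10 states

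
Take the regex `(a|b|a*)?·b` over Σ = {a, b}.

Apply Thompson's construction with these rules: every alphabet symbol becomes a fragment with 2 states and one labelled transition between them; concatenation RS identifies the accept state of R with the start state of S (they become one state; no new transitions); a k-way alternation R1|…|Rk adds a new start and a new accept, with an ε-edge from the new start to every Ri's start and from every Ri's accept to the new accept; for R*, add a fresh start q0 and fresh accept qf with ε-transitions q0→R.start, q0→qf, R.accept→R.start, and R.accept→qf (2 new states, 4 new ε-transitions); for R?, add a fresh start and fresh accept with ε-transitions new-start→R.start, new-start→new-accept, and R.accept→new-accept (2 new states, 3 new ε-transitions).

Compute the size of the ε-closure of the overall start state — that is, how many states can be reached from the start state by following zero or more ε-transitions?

9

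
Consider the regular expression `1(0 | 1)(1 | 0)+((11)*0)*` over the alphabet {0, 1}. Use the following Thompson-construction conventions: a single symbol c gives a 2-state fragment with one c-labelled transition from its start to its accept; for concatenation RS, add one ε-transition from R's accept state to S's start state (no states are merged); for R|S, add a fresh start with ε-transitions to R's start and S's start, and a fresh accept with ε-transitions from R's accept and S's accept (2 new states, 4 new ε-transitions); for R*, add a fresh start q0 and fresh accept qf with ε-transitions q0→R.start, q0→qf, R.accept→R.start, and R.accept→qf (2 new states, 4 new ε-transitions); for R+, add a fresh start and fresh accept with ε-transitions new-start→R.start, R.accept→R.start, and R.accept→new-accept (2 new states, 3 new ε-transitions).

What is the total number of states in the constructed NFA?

26

Per subexpression:
Each of the 8 symbol leaves contributes a 2-state fragment.
  0 | 1 → 6 states
  1 | 0 → 6 states
  (1 | 0)+ → 8 states
  11 → 4 states
  (11)* → 6 states
  (11)*0 → 8 states
  ((11)*0)* → 10 states
  1(0 | 1)(1 | 0)+((11)*0)* → 26 states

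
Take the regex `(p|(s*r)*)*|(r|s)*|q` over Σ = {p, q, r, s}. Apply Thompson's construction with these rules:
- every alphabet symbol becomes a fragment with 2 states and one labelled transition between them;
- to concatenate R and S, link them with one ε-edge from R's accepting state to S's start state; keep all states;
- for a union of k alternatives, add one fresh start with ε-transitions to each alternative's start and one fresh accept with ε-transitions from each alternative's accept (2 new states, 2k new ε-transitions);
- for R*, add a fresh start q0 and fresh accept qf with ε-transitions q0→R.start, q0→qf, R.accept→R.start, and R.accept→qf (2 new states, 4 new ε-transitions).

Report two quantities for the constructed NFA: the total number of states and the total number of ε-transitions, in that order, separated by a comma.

26, 31

Bottom-up over the parse tree:
Each of the 6 symbol leaves contributes 2 states and 0 ε-transitions.
  s* → 4 states, 4 ε-transitions
  s*r → 6 states, 5 ε-transitions
  (s*r)* → 8 states, 9 ε-transitions
  p|(s*r)* → 12 states, 13 ε-transitions
  (p|(s*r)*)* → 14 states, 17 ε-transitions
  r|s → 6 states, 4 ε-transitions
  (r|s)* → 8 states, 8 ε-transitions
  (p|(s*r)*)*|(r|s)*|q → 26 states, 31 ε-transitions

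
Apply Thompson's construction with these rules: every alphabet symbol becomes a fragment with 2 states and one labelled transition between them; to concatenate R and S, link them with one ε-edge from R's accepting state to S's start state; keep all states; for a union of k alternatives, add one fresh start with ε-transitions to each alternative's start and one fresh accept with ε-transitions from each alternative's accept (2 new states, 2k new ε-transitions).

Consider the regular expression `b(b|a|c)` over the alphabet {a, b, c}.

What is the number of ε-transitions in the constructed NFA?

7

Building bottom-up:
Each of the 4 symbol leaves contributes 0 ε-transitions.
  b|a|c → 6 ε-transitions
  b(b|a|c) → 7 ε-transitions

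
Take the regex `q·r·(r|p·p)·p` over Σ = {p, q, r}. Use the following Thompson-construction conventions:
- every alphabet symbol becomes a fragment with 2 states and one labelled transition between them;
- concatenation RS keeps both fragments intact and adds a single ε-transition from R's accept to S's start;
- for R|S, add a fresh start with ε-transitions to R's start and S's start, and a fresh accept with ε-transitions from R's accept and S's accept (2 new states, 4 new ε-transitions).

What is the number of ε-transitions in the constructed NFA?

By structural recursion:
Each of the 6 symbol leaves contributes 0 ε-transitions.
  p·p = 1 ε-transition
  r|p·p = 5 ε-transitions
  q·r·(r|p·p)·p = 8 ε-transitions

8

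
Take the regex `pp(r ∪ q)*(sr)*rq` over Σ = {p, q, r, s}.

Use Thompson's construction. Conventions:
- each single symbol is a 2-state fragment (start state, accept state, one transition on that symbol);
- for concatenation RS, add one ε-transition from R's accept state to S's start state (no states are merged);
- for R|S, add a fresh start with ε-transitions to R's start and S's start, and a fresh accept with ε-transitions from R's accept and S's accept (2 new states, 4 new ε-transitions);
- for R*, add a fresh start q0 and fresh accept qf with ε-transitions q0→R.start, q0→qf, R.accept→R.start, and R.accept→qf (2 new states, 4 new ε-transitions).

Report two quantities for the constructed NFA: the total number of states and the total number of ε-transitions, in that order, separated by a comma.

Recursing over subexpressions:
Each of the 8 symbol leaves contributes 2 states and 0 ε-transitions.
  r ∪ q — 6 states, 4 ε-transitions
  (r ∪ q)* — 8 states, 8 ε-transitions
  sr — 4 states, 1 ε-transition
  (sr)* — 6 states, 5 ε-transitions
  pp(r ∪ q)*(sr)*rq — 22 states, 18 ε-transitions

22, 18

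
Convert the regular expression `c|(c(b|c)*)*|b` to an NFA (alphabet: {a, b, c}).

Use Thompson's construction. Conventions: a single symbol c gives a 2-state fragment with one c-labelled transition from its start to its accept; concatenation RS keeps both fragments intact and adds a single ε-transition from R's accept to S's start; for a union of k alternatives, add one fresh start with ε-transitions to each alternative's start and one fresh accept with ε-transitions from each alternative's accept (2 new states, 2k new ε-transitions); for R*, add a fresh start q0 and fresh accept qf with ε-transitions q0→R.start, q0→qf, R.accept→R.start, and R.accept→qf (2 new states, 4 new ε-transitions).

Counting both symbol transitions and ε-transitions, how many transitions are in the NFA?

By structural recursion:
Each of the 5 symbol leaves contributes 1 transition (1 symbol, 0 ε).
  b|c : 6 transitions (2 symbol, 4 ε)
  (b|c)* : 10 transitions (2 symbol, 8 ε)
  c(b|c)* : 12 transitions (3 symbol, 9 ε)
  (c(b|c)*)* : 16 transitions (3 symbol, 13 ε)
  c|(c(b|c)*)*|b : 24 transitions (5 symbol, 19 ε)

24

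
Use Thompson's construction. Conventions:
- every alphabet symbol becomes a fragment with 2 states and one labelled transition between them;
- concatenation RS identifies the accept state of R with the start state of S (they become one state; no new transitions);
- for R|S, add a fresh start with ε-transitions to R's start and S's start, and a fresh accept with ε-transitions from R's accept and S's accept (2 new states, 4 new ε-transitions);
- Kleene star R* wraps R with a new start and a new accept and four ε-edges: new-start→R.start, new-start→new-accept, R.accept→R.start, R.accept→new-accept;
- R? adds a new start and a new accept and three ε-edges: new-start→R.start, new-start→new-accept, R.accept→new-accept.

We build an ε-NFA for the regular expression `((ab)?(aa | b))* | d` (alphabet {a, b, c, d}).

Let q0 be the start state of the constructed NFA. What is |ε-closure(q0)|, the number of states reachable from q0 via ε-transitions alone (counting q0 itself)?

10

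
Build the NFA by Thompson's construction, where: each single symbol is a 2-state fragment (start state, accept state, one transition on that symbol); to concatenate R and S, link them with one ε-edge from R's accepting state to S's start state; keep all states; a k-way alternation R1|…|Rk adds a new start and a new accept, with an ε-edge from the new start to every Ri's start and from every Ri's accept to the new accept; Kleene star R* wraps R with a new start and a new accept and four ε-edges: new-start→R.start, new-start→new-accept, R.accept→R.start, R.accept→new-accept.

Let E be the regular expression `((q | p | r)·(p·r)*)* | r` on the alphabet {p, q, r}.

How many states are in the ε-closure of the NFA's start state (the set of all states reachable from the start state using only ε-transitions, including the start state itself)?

9

Let C(F) = |ε-closure(F.start)| within fragment F, and note whether F accepts ε. Symbol fragments have C = 1 and do not accept ε. Then:
  q | p | r : C = 1 + 1 + 1 + 1 = 4 (the new accept is not ε-reachable since no branch accepts ε)
  p·r : same as the first factor's closure: C = 1
  (p·r)* : the star's fresh start ε-reaches both the body's start and the fresh accept: C = 2 + 1 = 3
  (q | p | r)·(p·r)* : C equals the left operand's closure size = 4 (its accept is not ε-reachable, so the closure stops there)
  ((q | p | r)·(p·r)*)* : the star's fresh start ε-reaches both the body's start and the fresh accept: C = 2 + 4 = 6
  ((q | p | r)·(p·r)*)* | r : C = 1 (new start) + (6 + 1) + 1 (new accept, since some branch ε-reaches its own accept) = 9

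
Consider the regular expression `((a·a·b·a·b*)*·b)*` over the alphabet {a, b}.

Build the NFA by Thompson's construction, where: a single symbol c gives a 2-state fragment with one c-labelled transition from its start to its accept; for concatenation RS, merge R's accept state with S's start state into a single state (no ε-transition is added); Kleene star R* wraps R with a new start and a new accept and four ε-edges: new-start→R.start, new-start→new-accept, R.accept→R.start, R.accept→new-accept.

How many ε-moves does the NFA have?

12

By structural recursion:
Each of the 6 symbol leaves contributes 0 ε-transitions.
  b* = 4 ε-transitions
  a·a·b·a·b* = 4 ε-transitions
  (a·a·b·a·b*)* = 8 ε-transitions
  (a·a·b·a·b*)*·b = 8 ε-transitions
  ((a·a·b·a·b*)*·b)* = 12 ε-transitions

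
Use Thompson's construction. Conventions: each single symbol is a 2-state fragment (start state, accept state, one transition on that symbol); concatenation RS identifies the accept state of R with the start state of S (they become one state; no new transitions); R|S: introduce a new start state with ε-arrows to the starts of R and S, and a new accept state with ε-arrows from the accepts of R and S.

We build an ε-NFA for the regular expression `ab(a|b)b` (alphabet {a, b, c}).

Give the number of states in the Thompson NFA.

9

Recursing over subexpressions:
Each of the 5 symbol leaves contributes a 2-state fragment.
  a|b = 6 states
  ab(a|b)b = 9 states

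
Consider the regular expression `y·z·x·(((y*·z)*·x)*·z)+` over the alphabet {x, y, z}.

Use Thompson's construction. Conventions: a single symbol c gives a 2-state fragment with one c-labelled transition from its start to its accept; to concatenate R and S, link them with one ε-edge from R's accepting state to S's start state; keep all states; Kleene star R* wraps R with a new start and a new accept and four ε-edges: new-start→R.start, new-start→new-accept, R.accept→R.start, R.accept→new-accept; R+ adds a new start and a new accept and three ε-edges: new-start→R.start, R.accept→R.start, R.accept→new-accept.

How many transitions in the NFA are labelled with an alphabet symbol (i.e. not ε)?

7

Building bottom-up:
Each of the 7 symbol leaves contributes exactly 1 symbol transition.
  y* → 1 symbol transition
  y*·z → 2 symbol transitions
  (y*·z)* → 2 symbol transitions
  (y*·z)*·x → 3 symbol transitions
  ((y*·z)*·x)* → 3 symbol transitions
  ((y*·z)*·x)*·z → 4 symbol transitions
  (((y*·z)*·x)*·z)+ → 4 symbol transitions
  y·z·x·(((y*·z)*·x)*·z)+ → 7 symbol transitions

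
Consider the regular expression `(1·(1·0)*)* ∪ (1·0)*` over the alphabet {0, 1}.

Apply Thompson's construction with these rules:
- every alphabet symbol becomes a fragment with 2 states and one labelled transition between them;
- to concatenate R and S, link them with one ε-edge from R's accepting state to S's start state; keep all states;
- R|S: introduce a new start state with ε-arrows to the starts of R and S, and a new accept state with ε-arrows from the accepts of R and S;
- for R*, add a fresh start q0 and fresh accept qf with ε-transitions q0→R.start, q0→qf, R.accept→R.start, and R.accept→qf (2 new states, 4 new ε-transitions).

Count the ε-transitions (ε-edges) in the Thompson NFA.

Recursing over subexpressions:
Each of the 5 symbol leaves contributes 0 ε-transitions.
  1·0 → 1 ε-transition
  (1·0)* → 5 ε-transitions
  1·(1·0)* → 6 ε-transitions
  (1·(1·0)*)* → 10 ε-transitions
  1·0 → 1 ε-transition
  (1·0)* → 5 ε-transitions
  (1·(1·0)*)* ∪ (1·0)* → 19 ε-transitions

19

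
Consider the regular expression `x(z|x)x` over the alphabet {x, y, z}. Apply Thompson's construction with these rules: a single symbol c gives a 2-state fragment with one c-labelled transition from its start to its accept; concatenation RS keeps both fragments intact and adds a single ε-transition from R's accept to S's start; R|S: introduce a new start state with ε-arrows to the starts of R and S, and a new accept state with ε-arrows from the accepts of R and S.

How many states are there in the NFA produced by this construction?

10

By structural recursion:
Each of the 4 symbol leaves contributes a 2-state fragment.
  z|x → 6 states
  x(z|x)x → 10 states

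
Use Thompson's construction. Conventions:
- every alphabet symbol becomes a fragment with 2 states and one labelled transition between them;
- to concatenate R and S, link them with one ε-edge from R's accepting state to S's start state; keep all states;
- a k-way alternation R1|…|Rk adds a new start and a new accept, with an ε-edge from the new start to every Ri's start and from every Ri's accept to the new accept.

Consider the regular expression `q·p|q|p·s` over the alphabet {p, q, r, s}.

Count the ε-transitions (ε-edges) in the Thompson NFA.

Recursing over subexpressions:
Each of the 5 symbol leaves contributes 0 ε-transitions.
  q·p : 1 ε-transition
  p·s : 1 ε-transition
  q·p|q|p·s : 8 ε-transitions

8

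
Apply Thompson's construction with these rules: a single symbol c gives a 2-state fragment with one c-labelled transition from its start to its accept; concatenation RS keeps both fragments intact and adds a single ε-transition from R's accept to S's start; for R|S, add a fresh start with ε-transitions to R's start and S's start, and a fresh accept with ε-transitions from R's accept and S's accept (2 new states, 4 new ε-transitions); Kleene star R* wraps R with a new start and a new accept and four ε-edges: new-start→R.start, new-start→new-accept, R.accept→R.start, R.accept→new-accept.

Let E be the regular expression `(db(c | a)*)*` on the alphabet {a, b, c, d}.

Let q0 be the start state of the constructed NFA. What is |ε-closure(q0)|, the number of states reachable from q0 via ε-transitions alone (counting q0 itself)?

Let C(F) = |ε-closure(F.start)| within fragment F, and note whether F accepts ε. Symbol fragments have C = 1 and do not accept ε. Then:
  c | a : |ε-closure| = 1 + 1 + 1 = 3 (the new accept is not ε-reachable since no branch accepts ε)
  (c | a)* : |ε-closure| = 1 (new start) + 3 (body) + 1 (new accept) = 5
  db(c | a)* : same as the first factor's closure: |ε-closure| = 1
  (db(c | a)*)* : the star's fresh start ε-reaches both the body's start and the fresh accept: |ε-closure| = 2 + 1 = 3

3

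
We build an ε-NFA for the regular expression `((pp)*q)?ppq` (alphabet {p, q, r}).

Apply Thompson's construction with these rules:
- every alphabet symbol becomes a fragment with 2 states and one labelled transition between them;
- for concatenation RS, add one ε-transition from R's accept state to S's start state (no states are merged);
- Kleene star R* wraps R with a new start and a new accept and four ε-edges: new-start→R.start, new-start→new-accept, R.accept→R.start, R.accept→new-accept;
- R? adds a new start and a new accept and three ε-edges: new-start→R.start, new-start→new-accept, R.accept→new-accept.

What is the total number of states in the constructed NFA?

Bottom-up over the parse tree:
Each of the 6 symbol leaves contributes a 2-state fragment.
  pp = 4 states
  (pp)* = 6 states
  (pp)*q = 8 states
  ((pp)*q)? = 10 states
  ((pp)*q)?ppq = 16 states

16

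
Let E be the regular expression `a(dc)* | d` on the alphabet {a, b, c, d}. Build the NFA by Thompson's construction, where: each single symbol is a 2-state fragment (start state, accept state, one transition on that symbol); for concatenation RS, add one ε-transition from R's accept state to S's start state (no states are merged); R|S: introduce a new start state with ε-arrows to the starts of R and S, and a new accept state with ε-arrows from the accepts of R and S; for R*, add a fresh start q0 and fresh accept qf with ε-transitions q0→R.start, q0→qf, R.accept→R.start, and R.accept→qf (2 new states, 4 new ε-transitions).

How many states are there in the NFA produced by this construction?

12

Per subexpression:
Each of the 4 symbol leaves contributes a 2-state fragment.
  dc = 4 states
  (dc)* = 6 states
  a(dc)* = 8 states
  a(dc)* | d = 12 states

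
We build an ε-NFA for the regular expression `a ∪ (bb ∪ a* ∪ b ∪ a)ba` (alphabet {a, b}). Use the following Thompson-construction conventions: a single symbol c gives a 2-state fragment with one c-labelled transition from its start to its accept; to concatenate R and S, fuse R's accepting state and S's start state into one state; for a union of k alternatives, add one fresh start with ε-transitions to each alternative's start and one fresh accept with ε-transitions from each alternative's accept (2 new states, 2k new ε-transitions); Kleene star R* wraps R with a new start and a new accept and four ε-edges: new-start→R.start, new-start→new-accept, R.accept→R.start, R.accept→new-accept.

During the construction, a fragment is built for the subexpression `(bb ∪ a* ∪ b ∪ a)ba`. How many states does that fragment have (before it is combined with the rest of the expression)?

15

Fragment for `(bb ∪ a* ∪ b ∪ a)ba`:
Each of the 7 symbol leaves contributes a 2-state fragment.
  bb → 3 states
  a* → 4 states
  bb ∪ a* ∪ b ∪ a → 13 states
  (bb ∪ a* ∪ b ∪ a)ba → 15 states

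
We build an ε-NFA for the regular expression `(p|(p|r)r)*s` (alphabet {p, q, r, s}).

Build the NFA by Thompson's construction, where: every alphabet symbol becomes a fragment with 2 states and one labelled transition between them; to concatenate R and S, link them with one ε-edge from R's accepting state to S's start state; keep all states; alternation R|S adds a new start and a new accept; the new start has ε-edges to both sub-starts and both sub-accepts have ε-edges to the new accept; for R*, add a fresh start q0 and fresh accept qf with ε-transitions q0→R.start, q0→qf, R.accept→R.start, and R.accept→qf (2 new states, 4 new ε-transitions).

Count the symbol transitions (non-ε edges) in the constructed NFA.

5

Bottom-up over the parse tree:
Each of the 5 symbol leaves contributes exactly 1 symbol transition.
  p|r → 2 symbol transitions
  (p|r)r → 3 symbol transitions
  p|(p|r)r → 4 symbol transitions
  (p|(p|r)r)* → 4 symbol transitions
  (p|(p|r)r)*s → 5 symbol transitions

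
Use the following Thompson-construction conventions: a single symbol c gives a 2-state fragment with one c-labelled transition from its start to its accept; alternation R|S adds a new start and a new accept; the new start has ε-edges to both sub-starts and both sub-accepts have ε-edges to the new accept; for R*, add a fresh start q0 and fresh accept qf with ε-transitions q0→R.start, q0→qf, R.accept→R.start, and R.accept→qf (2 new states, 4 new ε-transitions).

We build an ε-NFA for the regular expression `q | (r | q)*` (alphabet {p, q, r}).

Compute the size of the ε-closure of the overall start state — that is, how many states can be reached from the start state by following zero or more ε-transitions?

Work bottom-up. For each fragment F, track |ε-closure(F.start)| and whether F's accept lies in that closure (i.e. whether F accepts ε). A single-symbol fragment has closure size 1 and does not accept ε.
  r | q — new start ε-reaches every alternative's start; none of them accept ε, so the new accept is not reached: |ε-closure| = 1 + 1 + 1 = 3
  (r | q)* — the star's fresh start ε-reaches both the body's start and the fresh accept: |ε-closure| = 2 + 3 = 5
  q | (r | q)* — |ε-closure| = 1 (new start) + (1 + 5) + 1 (new accept, since some branch ε-reaches its own accept) = 8

8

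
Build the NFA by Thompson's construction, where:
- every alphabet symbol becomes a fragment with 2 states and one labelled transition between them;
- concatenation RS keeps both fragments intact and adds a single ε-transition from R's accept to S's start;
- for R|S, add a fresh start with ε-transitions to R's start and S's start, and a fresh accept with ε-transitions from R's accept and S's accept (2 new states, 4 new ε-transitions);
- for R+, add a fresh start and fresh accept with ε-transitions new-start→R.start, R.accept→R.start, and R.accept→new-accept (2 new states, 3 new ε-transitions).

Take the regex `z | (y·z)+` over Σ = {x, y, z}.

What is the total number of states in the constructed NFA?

Building bottom-up:
Each of the 3 symbol leaves contributes a 2-state fragment.
  y·z → 4 states
  (y·z)+ → 6 states
  z | (y·z)+ → 10 states

10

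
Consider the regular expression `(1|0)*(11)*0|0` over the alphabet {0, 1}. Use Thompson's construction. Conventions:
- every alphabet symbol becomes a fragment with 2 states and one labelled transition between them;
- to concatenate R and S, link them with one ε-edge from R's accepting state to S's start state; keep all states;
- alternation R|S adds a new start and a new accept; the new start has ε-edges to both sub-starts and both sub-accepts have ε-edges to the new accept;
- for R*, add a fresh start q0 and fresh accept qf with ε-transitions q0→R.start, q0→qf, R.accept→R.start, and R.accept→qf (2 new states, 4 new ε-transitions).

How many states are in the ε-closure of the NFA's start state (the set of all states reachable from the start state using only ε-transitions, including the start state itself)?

11

Work bottom-up. For each fragment F, track |ε-closure(F.start)| and whether F's accept lies in that closure (i.e. whether F accepts ε). A single-symbol fragment has closure size 1 and does not accept ε.
  1|0 : new start ε-reaches every alternative's start; none of them accept ε, so the new accept is not reached: |closure| = 1 + 1 + 1 = 3
  (1|0)* : the star's fresh start ε-reaches both the body's start and the fresh accept: |closure| = 2 + 3 = 5
  11 : |closure| equals the left operand's closure size = 1 (its accept is not ε-reachable, so the closure stops there)
  (11)* : new start has ε-edges to the inner start and to the new accept, so |closure| = 2 + 1 = 3
  (1|0)*(11)*0 : |closure| = 5 + 3 + 1 = 9 (closure spills across the concat boundary because the left factor accepts ε)
  (1|0)*(11)*0|0 : new start ε-reaches every alternative's start; none of them accept ε, so the new accept is not reached: |closure| = 1 + 9 + 1 = 11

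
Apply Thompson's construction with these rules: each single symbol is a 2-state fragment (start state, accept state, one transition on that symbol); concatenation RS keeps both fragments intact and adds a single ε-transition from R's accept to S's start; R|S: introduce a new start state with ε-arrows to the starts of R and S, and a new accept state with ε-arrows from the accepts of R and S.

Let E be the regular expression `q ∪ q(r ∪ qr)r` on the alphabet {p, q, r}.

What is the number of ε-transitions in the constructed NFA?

11

Building bottom-up:
Each of the 6 symbol leaves contributes 0 ε-transitions.
  qr — 1 ε-transition
  r ∪ qr — 5 ε-transitions
  q(r ∪ qr)r — 7 ε-transitions
  q ∪ q(r ∪ qr)r — 11 ε-transitions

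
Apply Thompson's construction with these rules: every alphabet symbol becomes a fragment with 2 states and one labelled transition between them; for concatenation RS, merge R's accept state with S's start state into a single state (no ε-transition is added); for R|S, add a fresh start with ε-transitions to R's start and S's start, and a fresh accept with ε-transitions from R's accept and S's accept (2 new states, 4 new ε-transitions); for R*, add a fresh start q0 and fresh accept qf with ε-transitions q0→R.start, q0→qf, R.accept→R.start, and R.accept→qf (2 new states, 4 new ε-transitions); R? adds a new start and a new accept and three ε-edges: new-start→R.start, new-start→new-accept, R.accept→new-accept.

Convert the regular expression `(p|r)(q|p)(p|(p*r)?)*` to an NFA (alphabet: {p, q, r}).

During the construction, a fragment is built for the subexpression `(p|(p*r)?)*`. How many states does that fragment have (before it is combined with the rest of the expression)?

13

Fragment for `(p|(p*r)?)*`:
Each of the 3 symbol leaves contributes a 2-state fragment.
  p* — 4 states
  p*r — 5 states
  (p*r)? — 7 states
  p|(p*r)? — 11 states
  (p|(p*r)?)* — 13 states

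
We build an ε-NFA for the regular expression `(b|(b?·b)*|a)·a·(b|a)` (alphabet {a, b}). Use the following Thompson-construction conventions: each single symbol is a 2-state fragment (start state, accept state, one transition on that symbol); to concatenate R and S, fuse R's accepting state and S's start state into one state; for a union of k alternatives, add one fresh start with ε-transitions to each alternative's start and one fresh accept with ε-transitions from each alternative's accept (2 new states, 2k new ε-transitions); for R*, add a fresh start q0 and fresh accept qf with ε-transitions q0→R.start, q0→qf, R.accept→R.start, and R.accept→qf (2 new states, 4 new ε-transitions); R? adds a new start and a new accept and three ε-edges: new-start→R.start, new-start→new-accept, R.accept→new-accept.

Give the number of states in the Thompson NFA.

19

Per subexpression:
Each of the 7 symbol leaves contributes a 2-state fragment.
  b? = 4 states
  b?·b = 5 states
  (b?·b)* = 7 states
  b|(b?·b)*|a = 13 states
  b|a = 6 states
  (b|(b?·b)*|a)·a·(b|a) = 19 states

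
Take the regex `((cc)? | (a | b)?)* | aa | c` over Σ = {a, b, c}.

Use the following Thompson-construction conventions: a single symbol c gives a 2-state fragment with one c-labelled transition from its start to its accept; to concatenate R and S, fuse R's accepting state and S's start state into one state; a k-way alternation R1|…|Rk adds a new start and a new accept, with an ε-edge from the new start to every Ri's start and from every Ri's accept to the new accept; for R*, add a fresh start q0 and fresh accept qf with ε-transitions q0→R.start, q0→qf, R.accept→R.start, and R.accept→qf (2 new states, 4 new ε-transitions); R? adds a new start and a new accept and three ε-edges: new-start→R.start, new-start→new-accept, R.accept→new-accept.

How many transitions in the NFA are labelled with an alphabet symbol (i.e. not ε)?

Per subexpression:
Each of the 7 symbol leaves contributes exactly 1 symbol transition.
  cc — 2 symbol transitions
  (cc)? — 2 symbol transitions
  a | b — 2 symbol transitions
  (a | b)? — 2 symbol transitions
  (cc)? | (a | b)? — 4 symbol transitions
  ((cc)? | (a | b)?)* — 4 symbol transitions
  aa — 2 symbol transitions
  ((cc)? | (a | b)?)* | aa | c — 7 symbol transitions

7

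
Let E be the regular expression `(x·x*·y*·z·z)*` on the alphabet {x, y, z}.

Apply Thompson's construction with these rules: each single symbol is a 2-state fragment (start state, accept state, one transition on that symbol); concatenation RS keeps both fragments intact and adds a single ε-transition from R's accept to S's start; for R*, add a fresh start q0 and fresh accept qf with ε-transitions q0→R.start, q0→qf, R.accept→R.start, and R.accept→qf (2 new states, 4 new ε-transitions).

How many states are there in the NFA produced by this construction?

Per subexpression:
Each of the 5 symbol leaves contributes a 2-state fragment.
  x* : 4 states
  y* : 4 states
  x·x*·y*·z·z : 14 states
  (x·x*·y*·z·z)* : 16 states

16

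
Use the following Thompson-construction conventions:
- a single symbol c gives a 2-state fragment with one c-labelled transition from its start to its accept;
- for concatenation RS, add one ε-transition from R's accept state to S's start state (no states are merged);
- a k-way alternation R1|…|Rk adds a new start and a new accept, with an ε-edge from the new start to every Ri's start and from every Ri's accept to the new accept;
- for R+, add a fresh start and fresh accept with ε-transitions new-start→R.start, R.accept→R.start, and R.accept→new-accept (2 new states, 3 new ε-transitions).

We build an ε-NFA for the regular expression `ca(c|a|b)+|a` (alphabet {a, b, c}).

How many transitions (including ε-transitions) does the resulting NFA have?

21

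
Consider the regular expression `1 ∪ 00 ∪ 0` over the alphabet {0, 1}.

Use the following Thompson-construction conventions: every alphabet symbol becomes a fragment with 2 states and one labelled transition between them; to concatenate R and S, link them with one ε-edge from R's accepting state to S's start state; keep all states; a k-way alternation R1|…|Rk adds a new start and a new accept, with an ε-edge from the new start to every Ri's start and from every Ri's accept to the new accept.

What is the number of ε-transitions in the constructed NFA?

7

Recursing over subexpressions:
Each of the 4 symbol leaves contributes 0 ε-transitions.
  00 = 1 ε-transition
  1 ∪ 00 ∪ 0 = 7 ε-transitions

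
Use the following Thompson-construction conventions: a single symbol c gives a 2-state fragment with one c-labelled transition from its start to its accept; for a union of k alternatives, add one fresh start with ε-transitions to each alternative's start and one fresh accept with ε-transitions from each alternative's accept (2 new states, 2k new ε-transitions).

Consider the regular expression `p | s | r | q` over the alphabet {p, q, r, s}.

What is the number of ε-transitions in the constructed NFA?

8

By structural recursion:
Each of the 4 symbol leaves contributes 0 ε-transitions.
  p | s | r | q : 8 ε-transitions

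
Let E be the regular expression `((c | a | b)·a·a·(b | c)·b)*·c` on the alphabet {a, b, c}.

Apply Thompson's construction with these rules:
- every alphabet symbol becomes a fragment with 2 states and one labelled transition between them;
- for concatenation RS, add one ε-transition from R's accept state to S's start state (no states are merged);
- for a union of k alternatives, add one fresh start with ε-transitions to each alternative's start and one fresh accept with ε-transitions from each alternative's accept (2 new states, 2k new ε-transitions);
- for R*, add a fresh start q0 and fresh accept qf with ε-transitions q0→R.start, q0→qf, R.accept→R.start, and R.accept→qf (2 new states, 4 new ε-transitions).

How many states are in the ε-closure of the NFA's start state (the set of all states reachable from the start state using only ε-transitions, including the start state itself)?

Compute the ε-closure size of each fragment's start state recursively; a symbol fragment's start has no outgoing ε-edge, so its closure is just itself (size 1).
  c | a | b — new start ε-reaches every alternative's start; none of them accept ε, so the new accept is not reached: C = 1 + 1 + 1 + 1 = 4
  b | c — C = 1 + 1 + 1 = 3 (the new accept is not ε-reachable since no branch accepts ε)
  (c | a | b)·a·a·(b | c)·b — same as the first factor's closure: C = 4
  ((c | a | b)·a·a·(b | c)·b)* — the star's fresh start ε-reaches both the body's start and the fresh accept: C = 2 + 4 = 6
  ((c | a | b)·a·a·(b | c)·b)*·c — C = 6 + 1 = 7 (closure spills across the concat boundary because the left factor accepts ε)

7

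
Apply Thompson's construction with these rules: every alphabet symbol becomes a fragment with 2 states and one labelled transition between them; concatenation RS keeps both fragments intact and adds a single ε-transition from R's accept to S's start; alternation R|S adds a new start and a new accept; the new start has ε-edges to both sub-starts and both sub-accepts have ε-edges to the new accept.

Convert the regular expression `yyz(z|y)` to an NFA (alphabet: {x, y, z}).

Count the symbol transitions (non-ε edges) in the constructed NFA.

5

By structural recursion:
Each of the 5 symbol leaves contributes exactly 1 symbol transition.
  z|y : 2 symbol transitions
  yyz(z|y) : 5 symbol transitions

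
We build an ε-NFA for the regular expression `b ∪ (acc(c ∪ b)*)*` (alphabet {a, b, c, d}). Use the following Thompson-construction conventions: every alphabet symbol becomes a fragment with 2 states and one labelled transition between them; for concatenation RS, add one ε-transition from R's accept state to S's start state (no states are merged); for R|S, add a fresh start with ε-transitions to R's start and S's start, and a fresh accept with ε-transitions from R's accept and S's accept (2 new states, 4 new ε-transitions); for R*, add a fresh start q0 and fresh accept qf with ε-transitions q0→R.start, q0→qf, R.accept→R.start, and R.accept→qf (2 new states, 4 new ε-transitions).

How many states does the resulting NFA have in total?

Per subexpression:
Each of the 6 symbol leaves contributes a 2-state fragment.
  c ∪ b → 6 states
  (c ∪ b)* → 8 states
  acc(c ∪ b)* → 14 states
  (acc(c ∪ b)*)* → 16 states
  b ∪ (acc(c ∪ b)*)* → 20 states

20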